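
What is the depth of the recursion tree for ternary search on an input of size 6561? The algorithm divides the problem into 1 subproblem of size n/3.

For divide and conquer with division factor 3:

Problem sizes at each level:
Level 0: 6561
Level 1: 2187
Level 2: 729
Level 3: 243
Level 4: 81
Level 5: 27
Level 6: 9
Level 7: 3
Level 8: 1

The root is level 0 and the size-1 base case is level 8 (the tree spans levels 0 through 8, i.e. 9 levels counting the root), so the depth is the number of divisions: log_3(6561) = 8

The recursion tree depth is log_3(6561) = 8. At each level, the problem size is divided by 3, so it takes 8 divisions to reduce to a base case of size 1. The algorithm makes 1 recursive call at each level.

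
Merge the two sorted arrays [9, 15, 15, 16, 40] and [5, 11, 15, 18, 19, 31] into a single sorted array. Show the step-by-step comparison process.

Merging process:

Compare 9 vs 5: take 5 from right. Merged: [5]
Compare 9 vs 11: take 9 from left. Merged: [5, 9]
Compare 15 vs 11: take 11 from right. Merged: [5, 9, 11]
Compare 15 vs 15: take 15 from left. Merged: [5, 9, 11, 15]
Compare 15 vs 15: take 15 from left. Merged: [5, 9, 11, 15, 15]
Compare 16 vs 15: take 15 from right. Merged: [5, 9, 11, 15, 15, 15]
Compare 16 vs 18: take 16 from left. Merged: [5, 9, 11, 15, 15, 15, 16]
Compare 40 vs 18: take 18 from right. Merged: [5, 9, 11, 15, 15, 15, 16, 18]
Compare 40 vs 19: take 19 from right. Merged: [5, 9, 11, 15, 15, 15, 16, 18, 19]
Compare 40 vs 31: take 31 from right. Merged: [5, 9, 11, 15, 15, 15, 16, 18, 19, 31]
Append remaining from left: [40]. Merged: [5, 9, 11, 15, 15, 15, 16, 18, 19, 31, 40]

Final merged array: [5, 9, 11, 15, 15, 15, 16, 18, 19, 31, 40]
Total comparisons: 10

The merged array is [5, 9, 11, 15, 15, 15, 16, 18, 19, 31, 40], requiring 10 comparisons. The merge step runs in O(n) time where n is the total number of elements.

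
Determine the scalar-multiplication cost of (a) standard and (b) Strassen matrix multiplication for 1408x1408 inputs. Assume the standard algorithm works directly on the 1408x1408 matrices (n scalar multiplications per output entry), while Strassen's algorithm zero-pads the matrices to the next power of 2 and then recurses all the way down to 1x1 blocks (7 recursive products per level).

Matrix multiplication for 1408x1408 matrices:

Strassen's algorithm requires power-of-2 dimensions. Pad 1408x1408 to 2048x2048 (next power of 2).

Standard algorithm: 1408^3 = 2791309312 multiplications
Strassen's algorithm: 7^(log2(2048)) = 7^11 = 1977326743 multiplications
Savings: 2791309312 - 1977326743 = 813982569 multiplications

Standard: 2791309312 multiplications (1408^3). Strassen: 1977326743 multiplications (7^11, after padding to 2048x2048). Strassen reduces 8 recursive multiplications to 7 at each level.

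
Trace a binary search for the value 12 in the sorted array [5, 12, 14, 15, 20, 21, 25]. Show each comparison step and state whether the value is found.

Binary search for 12 in [5, 12, 14, 15, 20, 21, 25]:

lo=0, hi=6, mid=3, arr[mid]=15 -> 15 > 12, search left half
lo=0, hi=2, mid=1, arr[mid]=12 -> Found target at index 1!

Binary search finds 12 at index 1 after 2 comparisons. The search repeatedly halves the search space by comparing with the middle element.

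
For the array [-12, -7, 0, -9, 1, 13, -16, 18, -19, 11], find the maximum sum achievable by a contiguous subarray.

Using Kadane's algorithm on [-12, -7, 0, -9, 1, 13, -16, 18, -19, 11]:

Scanning through the array:
Position 1 (value -7): max_ending_here = -7, max_so_far = -7
Position 2 (value 0): max_ending_here = 0, max_so_far = 0
Position 3 (value -9): max_ending_here = -9, max_so_far = 0
Position 4 (value 1): max_ending_here = 1, max_so_far = 1
Position 5 (value 13): max_ending_here = 14, max_so_far = 14
Position 6 (value -16): max_ending_here = -2, max_so_far = 14
Position 7 (value 18): max_ending_here = 18, max_so_far = 18
Position 8 (value -19): max_ending_here = -1, max_so_far = 18
Position 9 (value 11): max_ending_here = 11, max_so_far = 18

Maximum subarray: [18]
Maximum sum: 18

The maximum subarray is [18] with sum 18. This subarray runs from index 7 to index 7.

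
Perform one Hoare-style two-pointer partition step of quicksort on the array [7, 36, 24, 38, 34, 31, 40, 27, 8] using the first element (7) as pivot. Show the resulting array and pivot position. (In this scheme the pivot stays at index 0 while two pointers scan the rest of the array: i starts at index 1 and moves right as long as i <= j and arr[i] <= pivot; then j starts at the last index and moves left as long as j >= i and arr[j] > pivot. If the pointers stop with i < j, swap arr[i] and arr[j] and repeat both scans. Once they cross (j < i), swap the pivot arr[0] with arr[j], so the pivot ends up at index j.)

Hoare-style two-pointer partition with pivot = 7:

Initial array: [7, 36, 24, 38, 34, 31, 40, 27, 8]

Pointers start at i = 1, j = 8.
i ends at 1, j ends at 0: the pointers have crossed (j < i), so scanning stops.

j = 0, so swapping arr[0] with arr[j] leaves the pivot at position 0: [7, 36, 24, 38, 34, 31, 40, 27, 8]
Pivot position: 0

After partitioning with pivot 7, the array becomes [7, 36, 24, 38, 34, 31, 40, 27, 8]. The pivot is placed at index 0. All elements to the left of the pivot are <= 7, and all elements to the right are > 7.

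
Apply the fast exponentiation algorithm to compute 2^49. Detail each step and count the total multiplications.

Computing 2^49 by squaring (build up from 2^1; each line after the first costs one multiplication):

2^1 = 2
2^2 = (2^1)^2 = 2^2 = 4
2^3 = 2 * 2^2 = 2 * 4 = 8
2^6 = (2^3)^2 = 8^2 = 64
2^12 = (2^6)^2 = 64^2 = 4096
2^24 = (2^12)^2 = 4096^2 = 16777216
2^48 = (2^24)^2 = 16777216^2 = 281474976710656
2^49 = 2 * 2^48 = 2 * 281474976710656 = 562949953421312

Result: 562949953421312
Multiplications needed: 7 (7 lines after 2^1)

2^49 = 562949953421312. Using exponentiation by squaring, this requires 7 multiplications. The key idea: if the exponent is even, square the half-power; if odd, multiply by the base once.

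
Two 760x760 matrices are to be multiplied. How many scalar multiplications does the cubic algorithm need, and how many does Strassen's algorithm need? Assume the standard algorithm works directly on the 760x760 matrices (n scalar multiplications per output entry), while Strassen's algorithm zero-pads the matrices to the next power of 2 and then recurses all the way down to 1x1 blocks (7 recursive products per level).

Matrix multiplication for 760x760 matrices:

Strassen's algorithm requires power-of-2 dimensions. Pad 760x760 to 1024x1024 (next power of 2).

Standard algorithm: 760^3 = 438976000 multiplications
Strassen's algorithm: 7^(log2(1024)) = 7^10 = 282475249 multiplications
Savings: 438976000 - 282475249 = 156500751 multiplications

Standard: 438976000 multiplications (760^3). Strassen: 282475249 multiplications (7^10, after padding to 1024x1024). Strassen reduces 8 recursive multiplications to 7 at each level.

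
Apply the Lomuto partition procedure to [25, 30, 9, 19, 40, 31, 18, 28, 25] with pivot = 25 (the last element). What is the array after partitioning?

Lomuto partition with pivot = 25:

Initial array: [25, 30, 9, 19, 40, 31, 18, 28, 25]

arr[0]=25 <= 25: swap with position 0, array becomes [25, 30, 9, 19, 40, 31, 18, 28, 25]
arr[1]=30 > 25: no swap
arr[2]=9 <= 25: swap with position 1, array becomes [25, 9, 30, 19, 40, 31, 18, 28, 25]
arr[3]=19 <= 25: swap with position 2, array becomes [25, 9, 19, 30, 40, 31, 18, 28, 25]
arr[4]=40 > 25: no swap
arr[5]=31 > 25: no swap
arr[6]=18 <= 25: swap with position 3, array becomes [25, 9, 19, 18, 40, 31, 30, 28, 25]
arr[7]=28 > 25: no swap

Place pivot at position 4: [25, 9, 19, 18, 25, 31, 30, 28, 40]
Pivot position: 4

After partitioning with pivot 25, the array becomes [25, 9, 19, 18, 25, 31, 30, 28, 40]. The pivot is placed at index 4. All elements to the left of the pivot are <= 25, and all elements to the right are > 25.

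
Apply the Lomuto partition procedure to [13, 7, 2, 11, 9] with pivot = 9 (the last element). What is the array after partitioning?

Lomuto partition with pivot = 9:

Initial array: [13, 7, 2, 11, 9]

arr[0]=13 > 9: no swap
arr[1]=7 <= 9: swap with position 0, array becomes [7, 13, 2, 11, 9]
arr[2]=2 <= 9: swap with position 1, array becomes [7, 2, 13, 11, 9]
arr[3]=11 > 9: no swap

Place pivot at position 2: [7, 2, 9, 11, 13]
Pivot position: 2

After partitioning with pivot 9, the array becomes [7, 2, 9, 11, 13]. The pivot is placed at index 2. All elements to the left of the pivot are <= 9, and all elements to the right are > 9.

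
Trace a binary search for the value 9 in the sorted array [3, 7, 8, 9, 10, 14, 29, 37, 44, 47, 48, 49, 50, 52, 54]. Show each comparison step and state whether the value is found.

Binary search for 9 in [3, 7, 8, 9, 10, 14, 29, 37, 44, 47, 48, 49, 50, 52, 54]:

lo=0, hi=14, mid=7, arr[mid]=37 -> 37 > 9, search left half
lo=0, hi=6, mid=3, arr[mid]=9 -> Found target at index 3!

Binary search finds 9 at index 3 after 2 comparisons. The search repeatedly halves the search space by comparing with the middle element.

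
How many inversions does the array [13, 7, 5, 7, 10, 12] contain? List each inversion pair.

Finding inversions in [13, 7, 5, 7, 10, 12]:

(0, 1): arr[0]=13 > arr[1]=7
(0, 2): arr[0]=13 > arr[2]=5
(0, 3): arr[0]=13 > arr[3]=7
(0, 4): arr[0]=13 > arr[4]=10
(0, 5): arr[0]=13 > arr[5]=12
(1, 2): arr[1]=7 > arr[2]=5

Total inversions: 6

The array has 6 inversion(s): (0,1), (0,2), (0,3), (0,4), (0,5), (1,2). Each pair (i,j) satisfies i < j and arr[i] > arr[j].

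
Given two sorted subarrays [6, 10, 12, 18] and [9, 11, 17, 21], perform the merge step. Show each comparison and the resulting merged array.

Merging process:

Compare 6 vs 9: take 6 from left. Merged: [6]
Compare 10 vs 9: take 9 from right. Merged: [6, 9]
Compare 10 vs 11: take 10 from left. Merged: [6, 9, 10]
Compare 12 vs 11: take 11 from right. Merged: [6, 9, 10, 11]
Compare 12 vs 17: take 12 from left. Merged: [6, 9, 10, 11, 12]
Compare 18 vs 17: take 17 from right. Merged: [6, 9, 10, 11, 12, 17]
Compare 18 vs 21: take 18 from left. Merged: [6, 9, 10, 11, 12, 17, 18]
Append remaining from right: [21]. Merged: [6, 9, 10, 11, 12, 17, 18, 21]

Final merged array: [6, 9, 10, 11, 12, 17, 18, 21]
Total comparisons: 7

The merged array is [6, 9, 10, 11, 12, 17, 18, 21], requiring 7 comparisons. The merge step runs in O(n) time where n is the total number of elements.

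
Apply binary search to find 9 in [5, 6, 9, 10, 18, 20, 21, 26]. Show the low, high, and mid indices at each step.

Binary search for 9 in [5, 6, 9, 10, 18, 20, 21, 26]:

lo=0, hi=7, mid=3, arr[mid]=10 -> 10 > 9, search left half
lo=0, hi=2, mid=1, arr[mid]=6 -> 6 < 9, search right half
lo=2, hi=2, mid=2, arr[mid]=9 -> Found target at index 2!

Binary search finds 9 at index 2 after 3 comparisons. The search repeatedly halves the search space by comparing with the middle element.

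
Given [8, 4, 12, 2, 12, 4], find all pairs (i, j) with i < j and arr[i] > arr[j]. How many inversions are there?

Finding inversions in [8, 4, 12, 2, 12, 4]:

(0, 1): arr[0]=8 > arr[1]=4
(0, 3): arr[0]=8 > arr[3]=2
(0, 5): arr[0]=8 > arr[5]=4
(1, 3): arr[1]=4 > arr[3]=2
(2, 3): arr[2]=12 > arr[3]=2
(2, 5): arr[2]=12 > arr[5]=4
(4, 5): arr[4]=12 > arr[5]=4

Total inversions: 7

The array has 7 inversion(s): (0,1), (0,3), (0,5), (1,3), (2,3), (2,5), (4,5). Each pair (i,j) satisfies i < j and arr[i] > arr[j].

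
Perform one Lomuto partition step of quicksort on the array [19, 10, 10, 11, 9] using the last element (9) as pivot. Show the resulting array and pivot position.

Lomuto partition with pivot = 9:

Initial array: [19, 10, 10, 11, 9]

arr[0]=19 > 9: no swap
arr[1]=10 > 9: no swap
arr[2]=10 > 9: no swap
arr[3]=11 > 9: no swap

Place pivot at position 0: [9, 10, 10, 11, 19]
Pivot position: 0

After partitioning with pivot 9, the array becomes [9, 10, 10, 11, 19]. The pivot is placed at index 0. All elements to the left of the pivot are <= 9, and all elements to the right are > 9.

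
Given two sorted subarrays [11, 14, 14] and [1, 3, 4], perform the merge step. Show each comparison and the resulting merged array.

Merging process:

Compare 11 vs 1: take 1 from right. Merged: [1]
Compare 11 vs 3: take 3 from right. Merged: [1, 3]
Compare 11 vs 4: take 4 from right. Merged: [1, 3, 4]
Append remaining from left: [11, 14, 14]. Merged: [1, 3, 4, 11, 14, 14]

Final merged array: [1, 3, 4, 11, 14, 14]
Total comparisons: 3

The merged array is [1, 3, 4, 11, 14, 14], requiring 3 comparisons. The merge step runs in O(n) time where n is the total number of elements.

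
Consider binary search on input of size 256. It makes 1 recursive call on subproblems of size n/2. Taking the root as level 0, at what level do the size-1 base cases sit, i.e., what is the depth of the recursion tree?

For divide and conquer with division factor 2:

Problem sizes at each level:
Level 0: 256
Level 1: 128
Level 2: 64
Level 3: 32
Level 4: 16
Level 5: 8
Level 6: 4
Level 7: 2
Level 8: 1

The root is level 0 and the size-1 base case is level 8 (the tree spans levels 0 through 8, i.e. 9 levels counting the root), so the depth is the number of divisions: log_2(256) = 8

The recursion tree depth is log_2(256) = 8. At each level, the problem size is divided by 2, so it takes 8 divisions to reduce to a base case of size 1. The algorithm makes 1 recursive call at each level.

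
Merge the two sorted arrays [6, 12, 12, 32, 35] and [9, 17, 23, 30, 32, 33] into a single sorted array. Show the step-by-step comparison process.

Merging process:

Compare 6 vs 9: take 6 from left. Merged: [6]
Compare 12 vs 9: take 9 from right. Merged: [6, 9]
Compare 12 vs 17: take 12 from left. Merged: [6, 9, 12]
Compare 12 vs 17: take 12 from left. Merged: [6, 9, 12, 12]
Compare 32 vs 17: take 17 from right. Merged: [6, 9, 12, 12, 17]
Compare 32 vs 23: take 23 from right. Merged: [6, 9, 12, 12, 17, 23]
Compare 32 vs 30: take 30 from right. Merged: [6, 9, 12, 12, 17, 23, 30]
Compare 32 vs 32: take 32 from left. Merged: [6, 9, 12, 12, 17, 23, 30, 32]
Compare 35 vs 32: take 32 from right. Merged: [6, 9, 12, 12, 17, 23, 30, 32, 32]
Compare 35 vs 33: take 33 from right. Merged: [6, 9, 12, 12, 17, 23, 30, 32, 32, 33]
Append remaining from left: [35]. Merged: [6, 9, 12, 12, 17, 23, 30, 32, 32, 33, 35]

Final merged array: [6, 9, 12, 12, 17, 23, 30, 32, 32, 33, 35]
Total comparisons: 10

The merged array is [6, 9, 12, 12, 17, 23, 30, 32, 32, 33, 35], requiring 10 comparisons. The merge step runs in O(n) time where n is the total number of elements.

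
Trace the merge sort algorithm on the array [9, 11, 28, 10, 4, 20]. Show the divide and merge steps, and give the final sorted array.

Merge sort trace:

Split: [9, 11, 28, 10, 4, 20] -> [9, 11, 28] and [10, 4, 20]
  Split: [9, 11, 28] -> [9] and [11, 28]
    Split: [11, 28] -> [11] and [28]
    Merge: [11] + [28] -> [11, 28]
  Merge: [9] + [11, 28] -> [9, 11, 28]
  Split: [10, 4, 20] -> [10] and [4, 20]
    Split: [4, 20] -> [4] and [20]
    Merge: [4] + [20] -> [4, 20]
  Merge: [10] + [4, 20] -> [4, 10, 20]
Merge: [9, 11, 28] + [4, 10, 20] -> [4, 9, 10, 11, 20, 28]

Final sorted array: [4, 9, 10, 11, 20, 28]

The merge sort proceeds by recursively splitting the array and merging sorted halves.
After all merges, the sorted array is [4, 9, 10, 11, 20, 28].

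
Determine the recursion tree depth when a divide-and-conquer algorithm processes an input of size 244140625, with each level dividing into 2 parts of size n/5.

For divide and conquer with division factor 5:

Problem sizes at each level:
Level 0: 244140625
Level 1: 48828125
Level 2: 9765625
Level 3: 1953125
Level 4: 390625
Level 5: 78125
Level 6: 15625
Level 7: 3125
Level 8: 625
Level 9: 125
Level 10: 25
Level 11: 5
Level 12: 1

The root is level 0 and the size-1 base case is level 12 (the tree spans levels 0 through 12, i.e. 13 levels counting the root), so the depth is the number of divisions: log_5(244140625) = 12

The recursion tree depth is log_5(244140625) = 12. At each level, the problem size is divided by 5, so it takes 12 divisions to reduce to a base case of size 1. The algorithm makes 2 recursive calls at each level.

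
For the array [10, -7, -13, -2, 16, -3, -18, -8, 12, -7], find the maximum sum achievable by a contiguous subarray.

Using Kadane's algorithm on [10, -7, -13, -2, 16, -3, -18, -8, 12, -7]:

Scanning through the array:
Position 1 (value -7): max_ending_here = 3, max_so_far = 10
Position 2 (value -13): max_ending_here = -10, max_so_far = 10
Position 3 (value -2): max_ending_here = -2, max_so_far = 10
Position 4 (value 16): max_ending_here = 16, max_so_far = 16
Position 5 (value -3): max_ending_here = 13, max_so_far = 16
Position 6 (value -18): max_ending_here = -5, max_so_far = 16
Position 7 (value -8): max_ending_here = -8, max_so_far = 16
Position 8 (value 12): max_ending_here = 12, max_so_far = 16
Position 9 (value -7): max_ending_here = 5, max_so_far = 16

Maximum subarray: [16]
Maximum sum: 16

The maximum subarray is [16] with sum 16. This subarray runs from index 4 to index 4.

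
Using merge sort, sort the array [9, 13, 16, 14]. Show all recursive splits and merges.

Merge sort trace:

Split: [9, 13, 16, 14] -> [9, 13] and [16, 14]
  Split: [9, 13] -> [9] and [13]
  Merge: [9] + [13] -> [9, 13]
  Split: [16, 14] -> [16] and [14]
  Merge: [16] + [14] -> [14, 16]
Merge: [9, 13] + [14, 16] -> [9, 13, 14, 16]

Final sorted array: [9, 13, 14, 16]

The merge sort proceeds by recursively splitting the array and merging sorted halves.
After all merges, the sorted array is [9, 13, 14, 16].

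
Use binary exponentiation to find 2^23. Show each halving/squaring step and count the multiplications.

Computing 2^23 by squaring (build up from 2^1; each line after the first costs one multiplication):

2^1 = 2
2^2 = (2^1)^2 = 2^2 = 4
2^4 = (2^2)^2 = 4^2 = 16
2^5 = 2 * 2^4 = 2 * 16 = 32
2^10 = (2^5)^2 = 32^2 = 1024
2^11 = 2 * 2^10 = 2 * 1024 = 2048
2^22 = (2^11)^2 = 2048^2 = 4194304
2^23 = 2 * 2^22 = 2 * 4194304 = 8388608

Result: 8388608
Multiplications needed: 7 (7 lines after 2^1)

2^23 = 8388608. Using exponentiation by squaring, this requires 7 multiplications. The key idea: if the exponent is even, square the half-power; if odd, multiply by the base once.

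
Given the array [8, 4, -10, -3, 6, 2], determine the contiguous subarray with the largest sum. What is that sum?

Using Kadane's algorithm on [8, 4, -10, -3, 6, 2]:

Scanning through the array:
Position 1 (value 4): max_ending_here = 12, max_so_far = 12
Position 2 (value -10): max_ending_here = 2, max_so_far = 12
Position 3 (value -3): max_ending_here = -1, max_so_far = 12
Position 4 (value 6): max_ending_here = 6, max_so_far = 12
Position 5 (value 2): max_ending_here = 8, max_so_far = 12

Maximum subarray: [8, 4]
Maximum sum: 12

The maximum subarray is [8, 4] with sum 12. This subarray runs from index 0 to index 1.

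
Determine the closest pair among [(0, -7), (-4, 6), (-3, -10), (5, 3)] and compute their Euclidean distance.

Computing all pairwise distances among 4 points:

d((0, -7), (-4, 6)) = 13.6015
d((0, -7), (-3, -10)) = 4.2426 <-- minimum
d((0, -7), (5, 3)) = 11.1803
d((-4, 6), (-3, -10)) = 16.0312
d((-4, 6), (5, 3)) = 9.4868
d((-3, -10), (5, 3)) = 15.2643

Closest pair: (0, -7) and (-3, -10) with distance 4.2426

The closest pair is (0, -7) and (-3, -10) with Euclidean distance 4.2426. For 4 points, brute-force pairwise comparison is shown above. For large n, the divide-and-conquer algorithm (sort by x, recurse on halves, check the dividing strip) achieves O(n log n).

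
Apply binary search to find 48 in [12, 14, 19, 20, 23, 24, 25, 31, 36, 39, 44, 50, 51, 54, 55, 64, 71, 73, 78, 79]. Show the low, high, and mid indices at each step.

Binary search for 48 in [12, 14, 19, 20, 23, 24, 25, 31, 36, 39, 44, 50, 51, 54, 55, 64, 71, 73, 78, 79]:

lo=0, hi=19, mid=9, arr[mid]=39 -> 39 < 48, search right half
lo=10, hi=19, mid=14, arr[mid]=55 -> 55 > 48, search left half
lo=10, hi=13, mid=11, arr[mid]=50 -> 50 > 48, search left half
lo=10, hi=10, mid=10, arr[mid]=44 -> 44 < 48, search right half
lo=11 > hi=10, target 48 not found

Binary search determines that 48 is not in the array after 4 comparisons. The search space was exhausted without finding the target.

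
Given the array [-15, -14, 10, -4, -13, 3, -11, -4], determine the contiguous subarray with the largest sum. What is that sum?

Using Kadane's algorithm on [-15, -14, 10, -4, -13, 3, -11, -4]:

Scanning through the array:
Position 1 (value -14): max_ending_here = -14, max_so_far = -14
Position 2 (value 10): max_ending_here = 10, max_so_far = 10
Position 3 (value -4): max_ending_here = 6, max_so_far = 10
Position 4 (value -13): max_ending_here = -7, max_so_far = 10
Position 5 (value 3): max_ending_here = 3, max_so_far = 10
Position 6 (value -11): max_ending_here = -8, max_so_far = 10
Position 7 (value -4): max_ending_here = -4, max_so_far = 10

Maximum subarray: [10]
Maximum sum: 10

The maximum subarray is [10] with sum 10. This subarray runs from index 2 to index 2.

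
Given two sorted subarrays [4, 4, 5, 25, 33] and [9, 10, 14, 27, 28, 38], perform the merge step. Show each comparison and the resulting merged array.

Merging process:

Compare 4 vs 9: take 4 from left. Merged: [4]
Compare 4 vs 9: take 4 from left. Merged: [4, 4]
Compare 5 vs 9: take 5 from left. Merged: [4, 4, 5]
Compare 25 vs 9: take 9 from right. Merged: [4, 4, 5, 9]
Compare 25 vs 10: take 10 from right. Merged: [4, 4, 5, 9, 10]
Compare 25 vs 14: take 14 from right. Merged: [4, 4, 5, 9, 10, 14]
Compare 25 vs 27: take 25 from left. Merged: [4, 4, 5, 9, 10, 14, 25]
Compare 33 vs 27: take 27 from right. Merged: [4, 4, 5, 9, 10, 14, 25, 27]
Compare 33 vs 28: take 28 from right. Merged: [4, 4, 5, 9, 10, 14, 25, 27, 28]
Compare 33 vs 38: take 33 from left. Merged: [4, 4, 5, 9, 10, 14, 25, 27, 28, 33]
Append remaining from right: [38]. Merged: [4, 4, 5, 9, 10, 14, 25, 27, 28, 33, 38]

Final merged array: [4, 4, 5, 9, 10, 14, 25, 27, 28, 33, 38]
Total comparisons: 10

The merged array is [4, 4, 5, 9, 10, 14, 25, 27, 28, 33, 38], requiring 10 comparisons. The merge step runs in O(n) time where n is the total number of elements.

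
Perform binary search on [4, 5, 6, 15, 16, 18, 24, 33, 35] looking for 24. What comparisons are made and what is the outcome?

Binary search for 24 in [4, 5, 6, 15, 16, 18, 24, 33, 35]:

lo=0, hi=8, mid=4, arr[mid]=16 -> 16 < 24, search right half
lo=5, hi=8, mid=6, arr[mid]=24 -> Found target at index 6!

Binary search finds 24 at index 6 after 2 comparisons. The search repeatedly halves the search space by comparing with the middle element.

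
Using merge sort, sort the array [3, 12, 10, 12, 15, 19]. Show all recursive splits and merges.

Merge sort trace:

Split: [3, 12, 10, 12, 15, 19] -> [3, 12, 10] and [12, 15, 19]
  Split: [3, 12, 10] -> [3] and [12, 10]
    Split: [12, 10] -> [12] and [10]
    Merge: [12] + [10] -> [10, 12]
  Merge: [3] + [10, 12] -> [3, 10, 12]
  Split: [12, 15, 19] -> [12] and [15, 19]
    Split: [15, 19] -> [15] and [19]
    Merge: [15] + [19] -> [15, 19]
  Merge: [12] + [15, 19] -> [12, 15, 19]
Merge: [3, 10, 12] + [12, 15, 19] -> [3, 10, 12, 12, 15, 19]

Final sorted array: [3, 10, 12, 12, 15, 19]

The merge sort proceeds by recursively splitting the array and merging sorted halves.
After all merges, the sorted array is [3, 10, 12, 12, 15, 19].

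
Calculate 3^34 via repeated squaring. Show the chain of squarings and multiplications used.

Computing 3^34 by squaring (build up from 3^1; each line after the first costs one multiplication):

3^1 = 3
3^2 = (3^1)^2 = 3^2 = 9
3^4 = (3^2)^2 = 9^2 = 81
3^8 = (3^4)^2 = 81^2 = 6561
3^16 = (3^8)^2 = 6561^2 = 43046721
3^17 = 3 * 3^16 = 3 * 43046721 = 129140163
3^34 = (3^17)^2 = 129140163^2 = 16677181699666569

Result: 16677181699666569
Multiplications needed: 6 (6 lines after 3^1)

3^34 = 16677181699666569. Using exponentiation by squaring, this requires 6 multiplications. The key idea: if the exponent is even, square the half-power; if odd, multiply by the base once.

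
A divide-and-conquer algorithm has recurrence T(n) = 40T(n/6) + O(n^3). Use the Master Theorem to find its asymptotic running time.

Master Theorem for T(n) = 40T(n/6) + O(n^3):

a = 40, b = 6, c = 3
log_b(a) = log_6(40) = 2.0588

Case 3: c = 3 > log_6(40) = 2.0588
T(n) = O(n^3) = O(n^3)

For T(n) = 40T(n/6) + O(n^3): log_6(40) = 2.0588. This is Case 3 of the Master Theorem (c > log_b(a), work dominated by root), giving O(n^3).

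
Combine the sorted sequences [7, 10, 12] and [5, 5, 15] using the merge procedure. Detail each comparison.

Merging process:

Compare 7 vs 5: take 5 from right. Merged: [5]
Compare 7 vs 5: take 5 from right. Merged: [5, 5]
Compare 7 vs 15: take 7 from left. Merged: [5, 5, 7]
Compare 10 vs 15: take 10 from left. Merged: [5, 5, 7, 10]
Compare 12 vs 15: take 12 from left. Merged: [5, 5, 7, 10, 12]
Append remaining from right: [15]. Merged: [5, 5, 7, 10, 12, 15]

Final merged array: [5, 5, 7, 10, 12, 15]
Total comparisons: 5

The merged array is [5, 5, 7, 10, 12, 15], requiring 5 comparisons. The merge step runs in O(n) time where n is the total number of elements.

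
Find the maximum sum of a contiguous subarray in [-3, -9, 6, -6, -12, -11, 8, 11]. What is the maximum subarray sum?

Using Kadane's algorithm on [-3, -9, 6, -6, -12, -11, 8, 11]:

Scanning through the array:
Position 1 (value -9): max_ending_here = -9, max_so_far = -3
Position 2 (value 6): max_ending_here = 6, max_so_far = 6
Position 3 (value -6): max_ending_here = 0, max_so_far = 6
Position 4 (value -12): max_ending_here = -12, max_so_far = 6
Position 5 (value -11): max_ending_here = -11, max_so_far = 6
Position 6 (value 8): max_ending_here = 8, max_so_far = 8
Position 7 (value 11): max_ending_here = 19, max_so_far = 19

Maximum subarray: [8, 11]
Maximum sum: 19

The maximum subarray is [8, 11] with sum 19. This subarray runs from index 6 to index 7.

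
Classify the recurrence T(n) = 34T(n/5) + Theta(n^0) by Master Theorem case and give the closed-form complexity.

Master Theorem for T(n) = 34T(n/5) + O(n^0):

a = 34, b = 5, c = 0
log_b(a) = log_5(34) = 2.1911

Case 1: c = 0 < log_5(34) = 2.1911
T(n) = O(n^(log_5 34))

For T(n) = 34T(n/5) + O(n^0): log_5(34) = 2.1911. This is Case 1 of the Master Theorem (c < log_b(a), work dominated by leaves), giving O(n^(log_5 34)).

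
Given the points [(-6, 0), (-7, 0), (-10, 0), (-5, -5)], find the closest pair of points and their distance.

Computing all pairwise distances among 4 points:

d((-6, 0), (-7, 0)) = 1.0 <-- minimum
d((-6, 0), (-10, 0)) = 4.0
d((-6, 0), (-5, -5)) = 5.099
d((-7, 0), (-10, 0)) = 3.0
d((-7, 0), (-5, -5)) = 5.3852
d((-10, 0), (-5, -5)) = 7.0711

Closest pair: (-6, 0) and (-7, 0) with distance 1.0

The closest pair is (-6, 0) and (-7, 0) with Euclidean distance 1.0. For 4 points, brute-force pairwise comparison is shown above. For large n, the divide-and-conquer algorithm (sort by x, recurse on halves, check the dividing strip) achieves O(n log n).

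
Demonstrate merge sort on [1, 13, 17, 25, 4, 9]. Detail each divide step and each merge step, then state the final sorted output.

Merge sort trace:

Split: [1, 13, 17, 25, 4, 9] -> [1, 13, 17] and [25, 4, 9]
  Split: [1, 13, 17] -> [1] and [13, 17]
    Split: [13, 17] -> [13] and [17]
    Merge: [13] + [17] -> [13, 17]
  Merge: [1] + [13, 17] -> [1, 13, 17]
  Split: [25, 4, 9] -> [25] and [4, 9]
    Split: [4, 9] -> [4] and [9]
    Merge: [4] + [9] -> [4, 9]
  Merge: [25] + [4, 9] -> [4, 9, 25]
Merge: [1, 13, 17] + [4, 9, 25] -> [1, 4, 9, 13, 17, 25]

Final sorted array: [1, 4, 9, 13, 17, 25]

The merge sort proceeds by recursively splitting the array and merging sorted halves.
After all merges, the sorted array is [1, 4, 9, 13, 17, 25].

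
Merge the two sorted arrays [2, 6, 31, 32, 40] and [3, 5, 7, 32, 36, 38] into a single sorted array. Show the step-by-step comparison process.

Merging process:

Compare 2 vs 3: take 2 from left. Merged: [2]
Compare 6 vs 3: take 3 from right. Merged: [2, 3]
Compare 6 vs 5: take 5 from right. Merged: [2, 3, 5]
Compare 6 vs 7: take 6 from left. Merged: [2, 3, 5, 6]
Compare 31 vs 7: take 7 from right. Merged: [2, 3, 5, 6, 7]
Compare 31 vs 32: take 31 from left. Merged: [2, 3, 5, 6, 7, 31]
Compare 32 vs 32: take 32 from left. Merged: [2, 3, 5, 6, 7, 31, 32]
Compare 40 vs 32: take 32 from right. Merged: [2, 3, 5, 6, 7, 31, 32, 32]
Compare 40 vs 36: take 36 from right. Merged: [2, 3, 5, 6, 7, 31, 32, 32, 36]
Compare 40 vs 38: take 38 from right. Merged: [2, 3, 5, 6, 7, 31, 32, 32, 36, 38]
Append remaining from left: [40]. Merged: [2, 3, 5, 6, 7, 31, 32, 32, 36, 38, 40]

Final merged array: [2, 3, 5, 6, 7, 31, 32, 32, 36, 38, 40]
Total comparisons: 10

The merged array is [2, 3, 5, 6, 7, 31, 32, 32, 36, 38, 40], requiring 10 comparisons. The merge step runs in O(n) time where n is the total number of elements.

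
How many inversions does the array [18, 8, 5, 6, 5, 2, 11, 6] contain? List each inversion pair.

Finding inversions in [18, 8, 5, 6, 5, 2, 11, 6]:

(0, 1): arr[0]=18 > arr[1]=8
(0, 2): arr[0]=18 > arr[2]=5
(0, 3): arr[0]=18 > arr[3]=6
(0, 4): arr[0]=18 > arr[4]=5
(0, 5): arr[0]=18 > arr[5]=2
(0, 6): arr[0]=18 > arr[6]=11
(0, 7): arr[0]=18 > arr[7]=6
(1, 2): arr[1]=8 > arr[2]=5
(1, 3): arr[1]=8 > arr[3]=6
(1, 4): arr[1]=8 > arr[4]=5
(1, 5): arr[1]=8 > arr[5]=2
(1, 7): arr[1]=8 > arr[7]=6
(2, 5): arr[2]=5 > arr[5]=2
(3, 4): arr[3]=6 > arr[4]=5
(3, 5): arr[3]=6 > arr[5]=2
(4, 5): arr[4]=5 > arr[5]=2
(6, 7): arr[6]=11 > arr[7]=6

Total inversions: 17

The array has 17 inversion(s): (0,1), (0,2), (0,3), (0,4), (0,5), (0,6), (0,7), (1,2), (1,3), (1,4), (1,5), (1,7), (2,5), (3,4), (3,5), (4,5), (6,7). Each pair (i,j) satisfies i < j and arr[i] > arr[j].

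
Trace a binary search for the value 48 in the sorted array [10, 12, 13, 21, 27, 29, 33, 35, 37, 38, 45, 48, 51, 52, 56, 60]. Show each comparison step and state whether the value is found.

Binary search for 48 in [10, 12, 13, 21, 27, 29, 33, 35, 37, 38, 45, 48, 51, 52, 56, 60]:

lo=0, hi=15, mid=7, arr[mid]=35 -> 35 < 48, search right half
lo=8, hi=15, mid=11, arr[mid]=48 -> Found target at index 11!

Binary search finds 48 at index 11 after 2 comparisons. The search repeatedly halves the search space by comparing with the middle element.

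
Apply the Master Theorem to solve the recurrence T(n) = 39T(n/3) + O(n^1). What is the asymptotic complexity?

Master Theorem for T(n) = 39T(n/3) + O(n^1):

a = 39, b = 3, c = 1
log_b(a) = log_3(39) = 3.3347

Case 1: c = 1 < log_3(39) = 3.3347
T(n) = O(n^(log_3 39))

For T(n) = 39T(n/3) + O(n^1): log_3(39) = 3.3347. This is Case 1 of the Master Theorem (c < log_b(a), work dominated by leaves), giving O(n^(log_3 39)).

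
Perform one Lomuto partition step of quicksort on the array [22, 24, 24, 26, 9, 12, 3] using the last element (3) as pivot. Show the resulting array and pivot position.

Lomuto partition with pivot = 3:

Initial array: [22, 24, 24, 26, 9, 12, 3]

arr[0]=22 > 3: no swap
arr[1]=24 > 3: no swap
arr[2]=24 > 3: no swap
arr[3]=26 > 3: no swap
arr[4]=9 > 3: no swap
arr[5]=12 > 3: no swap

Place pivot at position 0: [3, 24, 24, 26, 9, 12, 22]
Pivot position: 0

After partitioning with pivot 3, the array becomes [3, 24, 24, 26, 9, 12, 22]. The pivot is placed at index 0. All elements to the left of the pivot are <= 3, and all elements to the right are > 3.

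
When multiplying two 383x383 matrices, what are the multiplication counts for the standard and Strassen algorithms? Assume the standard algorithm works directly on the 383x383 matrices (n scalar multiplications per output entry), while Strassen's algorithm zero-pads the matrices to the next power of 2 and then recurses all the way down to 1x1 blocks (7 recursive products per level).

Matrix multiplication for 383x383 matrices:

Strassen's algorithm requires power-of-2 dimensions. Pad 383x383 to 512x512 (next power of 2).

Standard algorithm: 383^3 = 56181887 multiplications
Strassen's algorithm: 7^(log2(512)) = 7^9 = 40353607 multiplications
Savings: 56181887 - 40353607 = 15828280 multiplications

Standard: 56181887 multiplications (383^3). Strassen: 40353607 multiplications (7^9, after padding to 512x512). Strassen reduces 8 recursive multiplications to 7 at each level.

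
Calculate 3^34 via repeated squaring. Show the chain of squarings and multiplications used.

Computing 3^34 by squaring (build up from 3^1; each line after the first costs one multiplication):

3^1 = 3
3^2 = (3^1)^2 = 3^2 = 9
3^4 = (3^2)^2 = 9^2 = 81
3^8 = (3^4)^2 = 81^2 = 6561
3^16 = (3^8)^2 = 6561^2 = 43046721
3^17 = 3 * 3^16 = 3 * 43046721 = 129140163
3^34 = (3^17)^2 = 129140163^2 = 16677181699666569

Result: 16677181699666569
Multiplications needed: 6 (6 lines after 3^1)

3^34 = 16677181699666569. Using exponentiation by squaring, this requires 6 multiplications. The key idea: if the exponent is even, square the half-power; if odd, multiply by the base once.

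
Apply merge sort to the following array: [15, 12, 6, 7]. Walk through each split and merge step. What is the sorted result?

Merge sort trace:

Split: [15, 12, 6, 7] -> [15, 12] and [6, 7]
  Split: [15, 12] -> [15] and [12]
  Merge: [15] + [12] -> [12, 15]
  Split: [6, 7] -> [6] and [7]
  Merge: [6] + [7] -> [6, 7]
Merge: [12, 15] + [6, 7] -> [6, 7, 12, 15]

Final sorted array: [6, 7, 12, 15]

The merge sort proceeds by recursively splitting the array and merging sorted halves.
After all merges, the sorted array is [6, 7, 12, 15].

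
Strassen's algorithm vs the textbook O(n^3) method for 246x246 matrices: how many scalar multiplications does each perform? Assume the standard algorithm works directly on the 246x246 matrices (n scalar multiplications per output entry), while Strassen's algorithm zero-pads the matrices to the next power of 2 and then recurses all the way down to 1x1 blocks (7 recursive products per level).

Matrix multiplication for 246x246 matrices:

Strassen's algorithm requires power-of-2 dimensions. Pad 246x246 to 256x256 (next power of 2).

Standard algorithm: 246^3 = 14886936 multiplications
Strassen's algorithm: 7^(log2(256)) = 7^8 = 5764801 multiplications
Savings: 14886936 - 5764801 = 9122135 multiplications

Standard: 14886936 multiplications (246^3). Strassen: 5764801 multiplications (7^8, after padding to 256x256). Strassen reduces 8 recursive multiplications to 7 at each level.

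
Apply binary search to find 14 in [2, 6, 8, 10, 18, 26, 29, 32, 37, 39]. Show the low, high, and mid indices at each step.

Binary search for 14 in [2, 6, 8, 10, 18, 26, 29, 32, 37, 39]:

lo=0, hi=9, mid=4, arr[mid]=18 -> 18 > 14, search left half
lo=0, hi=3, mid=1, arr[mid]=6 -> 6 < 14, search right half
lo=2, hi=3, mid=2, arr[mid]=8 -> 8 < 14, search right half
lo=3, hi=3, mid=3, arr[mid]=10 -> 10 < 14, search right half
lo=4 > hi=3, target 14 not found

Binary search determines that 14 is not in the array after 4 comparisons. The search space was exhausted without finding the target.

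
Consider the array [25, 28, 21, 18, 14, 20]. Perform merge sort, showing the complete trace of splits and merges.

Merge sort trace:

Split: [25, 28, 21, 18, 14, 20] -> [25, 28, 21] and [18, 14, 20]
  Split: [25, 28, 21] -> [25] and [28, 21]
    Split: [28, 21] -> [28] and [21]
    Merge: [28] + [21] -> [21, 28]
  Merge: [25] + [21, 28] -> [21, 25, 28]
  Split: [18, 14, 20] -> [18] and [14, 20]
    Split: [14, 20] -> [14] and [20]
    Merge: [14] + [20] -> [14, 20]
  Merge: [18] + [14, 20] -> [14, 18, 20]
Merge: [21, 25, 28] + [14, 18, 20] -> [14, 18, 20, 21, 25, 28]

Final sorted array: [14, 18, 20, 21, 25, 28]

The merge sort proceeds by recursively splitting the array and merging sorted halves.
After all merges, the sorted array is [14, 18, 20, 21, 25, 28].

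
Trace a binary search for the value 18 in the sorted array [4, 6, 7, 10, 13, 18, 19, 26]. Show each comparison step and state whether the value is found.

Binary search for 18 in [4, 6, 7, 10, 13, 18, 19, 26]:

lo=0, hi=7, mid=3, arr[mid]=10 -> 10 < 18, search right half
lo=4, hi=7, mid=5, arr[mid]=18 -> Found target at index 5!

Binary search finds 18 at index 5 after 2 comparisons. The search repeatedly halves the search space by comparing with the middle element.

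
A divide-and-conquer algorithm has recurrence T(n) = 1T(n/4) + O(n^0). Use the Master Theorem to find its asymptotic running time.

Master Theorem for T(n) = 1T(n/4) + O(n^0):

a = 1, b = 4, c = 0
log_b(a) = log_4(1) = 0.0000

Case 2: c = 0 = log_4(1) = 0.0000
T(n) = O(n^0 log n) = O(log n)

For T(n) = 1T(n/4) + O(n^0): log_4(1) = 0.0000. This is Case 2 of the Master Theorem (c = log_b(a), equal work at all levels), giving O(log n).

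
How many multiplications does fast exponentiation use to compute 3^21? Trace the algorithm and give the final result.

Computing 3^21 by squaring (build up from 3^1; each line after the first costs one multiplication):

3^1 = 3
3^2 = (3^1)^2 = 3^2 = 9
3^4 = (3^2)^2 = 9^2 = 81
3^5 = 3 * 3^4 = 3 * 81 = 243
3^10 = (3^5)^2 = 243^2 = 59049
3^20 = (3^10)^2 = 59049^2 = 3486784401
3^21 = 3 * 3^20 = 3 * 3486784401 = 10460353203

Result: 10460353203
Multiplications needed: 6 (6 lines after 3^1)

3^21 = 10460353203. Using exponentiation by squaring, this requires 6 multiplications. The key idea: if the exponent is even, square the half-power; if odd, multiply by the base once.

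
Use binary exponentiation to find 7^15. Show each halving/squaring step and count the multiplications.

Computing 7^15 by squaring (build up from 7^1; each line after the first costs one multiplication):

7^1 = 7
7^2 = (7^1)^2 = 7^2 = 49
7^3 = 7 * 7^2 = 7 * 49 = 343
7^6 = (7^3)^2 = 343^2 = 117649
7^7 = 7 * 7^6 = 7 * 117649 = 823543
7^14 = (7^7)^2 = 823543^2 = 678223072849
7^15 = 7 * 7^14 = 7 * 678223072849 = 4747561509943

Result: 4747561509943
Multiplications needed: 6 (6 lines after 7^1)

7^15 = 4747561509943. Using exponentiation by squaring, this requires 6 multiplications. The key idea: if the exponent is even, square the half-power; if odd, multiply by the base once.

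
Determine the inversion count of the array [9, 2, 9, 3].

Finding inversions in [9, 2, 9, 3]:

(0, 1): arr[0]=9 > arr[1]=2
(0, 3): arr[0]=9 > arr[3]=3
(2, 3): arr[2]=9 > arr[3]=3

Total inversions: 3

The array has 3 inversion(s): (0,1), (0,3), (2,3). Each pair (i,j) satisfies i < j and arr[i] > arr[j].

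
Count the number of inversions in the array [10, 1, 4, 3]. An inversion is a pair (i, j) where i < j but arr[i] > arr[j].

Finding inversions in [10, 1, 4, 3]:

(0, 1): arr[0]=10 > arr[1]=1
(0, 2): arr[0]=10 > arr[2]=4
(0, 3): arr[0]=10 > arr[3]=3
(2, 3): arr[2]=4 > arr[3]=3

Total inversions: 4

The array has 4 inversion(s): (0,1), (0,2), (0,3), (2,3). Each pair (i,j) satisfies i < j and arr[i] > arr[j].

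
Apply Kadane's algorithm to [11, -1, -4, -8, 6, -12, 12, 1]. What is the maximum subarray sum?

Using Kadane's algorithm on [11, -1, -4, -8, 6, -12, 12, 1]:

Scanning through the array:
Position 1 (value -1): max_ending_here = 10, max_so_far = 11
Position 2 (value -4): max_ending_here = 6, max_so_far = 11
Position 3 (value -8): max_ending_here = -2, max_so_far = 11
Position 4 (value 6): max_ending_here = 6, max_so_far = 11
Position 5 (value -12): max_ending_here = -6, max_so_far = 11
Position 6 (value 12): max_ending_here = 12, max_so_far = 12
Position 7 (value 1): max_ending_here = 13, max_so_far = 13

Maximum subarray: [12, 1]
Maximum sum: 13

The maximum subarray is [12, 1] with sum 13. This subarray runs from index 6 to index 7.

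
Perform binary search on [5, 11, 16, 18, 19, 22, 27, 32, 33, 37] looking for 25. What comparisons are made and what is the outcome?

Binary search for 25 in [5, 11, 16, 18, 19, 22, 27, 32, 33, 37]:

lo=0, hi=9, mid=4, arr[mid]=19 -> 19 < 25, search right half
lo=5, hi=9, mid=7, arr[mid]=32 -> 32 > 25, search left half
lo=5, hi=6, mid=5, arr[mid]=22 -> 22 < 25, search right half
lo=6, hi=6, mid=6, arr[mid]=27 -> 27 > 25, search left half
lo=6 > hi=5, target 25 not found

Binary search determines that 25 is not in the array after 4 comparisons. The search space was exhausted without finding the target.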